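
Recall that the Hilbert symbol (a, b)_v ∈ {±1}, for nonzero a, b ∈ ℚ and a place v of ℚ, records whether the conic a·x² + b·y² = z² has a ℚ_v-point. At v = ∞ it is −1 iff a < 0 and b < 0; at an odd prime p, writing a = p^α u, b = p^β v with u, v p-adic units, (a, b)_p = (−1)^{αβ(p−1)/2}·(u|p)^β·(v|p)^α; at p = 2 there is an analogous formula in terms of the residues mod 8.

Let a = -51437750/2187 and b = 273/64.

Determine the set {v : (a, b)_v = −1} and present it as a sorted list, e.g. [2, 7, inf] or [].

(a, b) ≡ (-125970, 273) mod (ℚ^×)²; places V = {2, 3, 5, 7, 13, 17, 19, ∞}.
(a,b)_∞: sgn(-125970)=−, sgn(273)=+, so +1.
(a,b)_7: α=2, u≡4; β=1, v≡4 (mod 7); (4|7)=+1, (4|7)=+1; sign (−1)^0·+1^1·+1^2 = +1.
(a,b)_3: α=-7, u≡1; β=1, v≡1 (mod 3); (1|3)=+1, (1|3)=+1; sign (−1)^1·+1^1·+1^-7 = -1.
(a,b)_17: α=1, u≡15; β=0, v≡4 (mod 17); (15|17)=+1, (4|17)=+1; sign (−1)^0·+1^0·+1^1 = +1.
(a,b)_5: α=3, u≡4; β=0, v≡2 (mod 5); (4|5)=+1, (2|5)=-1; sign (−1)^0·+1^0·-1^3 = -1.
(a,b)_13: α=1, u≡7; β=1, v≡5 (mod 13); (7|13)=-1, (5|13)=-1; sign (−1)^0·-1^1·-1^1 = +1.
(a,b)_19: α=1, u≡11; β=0, v≡1 (mod 19); (11|19)=+1, (1|19)=+1; sign (−1)^0·+1^0·+1^1 = +1.
(a,b)_2: α=1, β=-6; u≡7, v≡1 (mod 8); ε(u)ε(v)=1·0, αω(v)=1·0, βω(u)=-6·0; sum ≡ 0  ⇒  +1.
|Ram(-125970, 273)| = 2, even; anisotropic at {3, 5}.

[3, 5]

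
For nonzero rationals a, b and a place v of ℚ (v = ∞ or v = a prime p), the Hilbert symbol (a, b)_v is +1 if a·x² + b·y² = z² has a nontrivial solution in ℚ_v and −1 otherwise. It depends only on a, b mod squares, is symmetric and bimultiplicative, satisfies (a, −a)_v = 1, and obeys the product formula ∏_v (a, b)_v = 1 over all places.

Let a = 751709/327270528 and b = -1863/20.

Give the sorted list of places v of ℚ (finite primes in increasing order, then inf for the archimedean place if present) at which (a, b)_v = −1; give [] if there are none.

(a, b) ≡ (58, -115) mod (ℚ^×)²; places V = {2, 3, 5, 7, 13, 23, 29, 41, ∞}.
(a,b)_∞: sgn(58)=+, sgn(-115)=−, so +1.
(a,b)_13: α=-2, u≡6; β=0, v≡5 (mod 13); (6|13)=-1, (5|13)=-1; sign (−1)^0·-1^0·-1^-2 = +1.
(a,b)_7: α=2, u≡1; β=0, v≡1 (mod 7); (1|7)=+1, (1|7)=+1; sign (−1)^0·+1^0·+1^2 = +1.
(a,b)_41: α=-2, u≡11; β=0, v≡36 (mod 41); (11|41)=-1, (36|41)=+1; sign (−1)^0·-1^0·+1^-2 = +1.
(a,b)_2: α=-7, β=-2; u≡5, v≡5 (mod 8); ε(u)ε(v)=0·0, αω(v)=-7·1, βω(u)=-2·1; sum ≡ 1  ⇒  -1.
(a,b)_23: α=2, u≡2; β=1, v≡4 (mod 23); (2|23)=+1, (4|23)=+1; sign (−1)^0·+1^1·+1^2 = +1.
(a,b)_5: α=0, u≡3; β=-1, v≡3 (mod 5); (3|5)=-1, (3|5)=-1; sign (−1)^0·-1^-1·-1^0 = -1.
(a,b)_29: α=1, u≡11; β=0, v≡4 (mod 29); (11|29)=-1, (4|29)=+1; sign (−1)^0·-1^0·+1^1 = +1.
(a,b)_3: α=-2, u≡1; β=4, v≡2 (mod 3); (1|3)=+1, (2|3)=-1; sign (−1)^0·+1^4·-1^-2 = +1.
|Ram(58, -115)| = 2, even; anisotropic at {2, 5}.

[2, 5]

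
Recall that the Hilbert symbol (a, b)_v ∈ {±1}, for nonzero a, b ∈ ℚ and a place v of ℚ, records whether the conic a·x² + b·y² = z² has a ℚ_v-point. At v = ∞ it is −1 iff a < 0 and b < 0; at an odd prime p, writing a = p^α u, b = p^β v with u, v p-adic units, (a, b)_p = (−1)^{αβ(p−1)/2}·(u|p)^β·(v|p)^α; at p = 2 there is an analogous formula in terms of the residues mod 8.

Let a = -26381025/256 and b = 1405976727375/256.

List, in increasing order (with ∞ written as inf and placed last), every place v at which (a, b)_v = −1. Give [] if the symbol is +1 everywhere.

[2, 11]

Mod squares: a ≡ -969, b ≡ 55. Check v ∈ {∞, 2, 3, 5, 11, 17, 19}.
v=5: a=5^2·(≡4), b=5^3·(≡4) mod 5; (4|5)=+1, (4|5)=+1; (−1)^{2·3·2}·(+1)^3·(+1)^2 = +1.
v=11: a=11^2·(≡2), b=11^3·(≡1) mod 11; (2|11)=-1, (1|11)=+1; (−1)^{2·3·5}·(-1)^3·(+1)^2 = -1.
v=17: a=17^1·(≡3), b=17^2·(≡13) mod 17; (3|17)=-1, (13|17)=+1; (−1)^{1·2·8}·(-1)^2·(+1)^1 = +1.
v=∞: -969 < 0 and 55 > 0  ⇒  (a,b)_∞ = +1.
v=3: a=3^3·(≡1), b=3^4·(≡1) mod 3; (1|3)=+1, (1|3)=+1; (−1)^{3·4·1}·(+1)^4·(+1)^3 = +1.
v=19: a=19^1·(≡5), b=19^2·(≡16) mod 19; (5|19)=+1, (16|19)=+1; (−1)^{1·2·9}·(+1)^2·(+1)^1 = +1.
v=2: v_2(a)=-8, v_2(b)=-8; units ≡ 7, 7 (mod 8); ε·ε+αω+βω = 1·1+-8·0+-8·0 ≡ 1  ⇒  (a,b)_2 = -1.
Ram(-969, 55) = {2, 11}; no ℚ_2-point on the conic.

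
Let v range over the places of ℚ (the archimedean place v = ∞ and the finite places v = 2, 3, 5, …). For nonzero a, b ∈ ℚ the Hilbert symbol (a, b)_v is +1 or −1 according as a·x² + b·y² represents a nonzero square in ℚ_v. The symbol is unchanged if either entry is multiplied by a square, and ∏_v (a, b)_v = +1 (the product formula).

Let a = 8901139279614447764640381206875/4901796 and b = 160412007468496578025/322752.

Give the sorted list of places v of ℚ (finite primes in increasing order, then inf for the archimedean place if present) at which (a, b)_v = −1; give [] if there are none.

Mod squares: a ≡ 7428379, b ≡ 3. Check v ∈ {∞, 2, 3, 5, 7, 11, 23, 29, 31, 37, 41, 43}.
v=31: a=31^2·(≡10), b=31^2·(≡29) mod 31; (10|31)=+1, (29|31)=-1; (−1)^{2·2·15}·(+1)^2·(-1)^2 = +1.
v=23: a=23^3·(≡11), b=23^2·(≡6) mod 23; (11|23)=-1, (6|23)=+1; (−1)^{3·2·11}·(-1)^2·(+1)^3 = +1.
v=43: a=43^3·(≡29), b=43^2·(≡39) mod 43; (29|43)=-1, (39|43)=-1; (−1)^{3·2·21}·(-1)^2·(-1)^3 = -1.
v=29: a=29^3·(≡6), b=29^2·(≡15) mod 29; (6|29)=+1, (15|29)=-1; (−1)^{3·2·14}·(+1)^2·(-1)^3 = -1.
v=11: a=11^6·(≡2), b=11^2·(≡4) mod 11; (2|11)=-1, (4|11)=+1; (−1)^{6·2·5}·(-1)^2·(+1)^6 = +1.
v=3: a=3^-6·(≡1), b=3^-1·(≡1) mod 3; (1|3)=+1, (1|3)=+1; (−1)^{-6·-1·1}·(+1)^-1·(+1)^-6 = +1.
v=5: a=5^4·(≡1), b=5^2·(≡3) mod 5; (1|5)=+1, (3|5)=-1; (−1)^{4·2·2}·(+1)^2·(-1)^4 = +1.
v=∞: 7428379 > 0 and 3 > 0  ⇒  (a,b)_∞ = +1.
v=37: a=37^3·(≡20), b=37^2·(≡3) mod 37; (20|37)=-1, (3|37)=+1; (−1)^{3·2·18}·(-1)^2·(+1)^3 = +1.
v=7: a=7^1·(≡1), b=7^2·(≡6) mod 7; (1|7)=+1, (6|7)=-1; (−1)^{1·2·3}·(+1)^2·(-1)^1 = -1.
v=41: a=41^-2·(≡36), b=41^-2·(≡3) mod 41; (36|41)=+1, (3|41)=-1; (−1)^{-2·-2·20}·(+1)^-2·(-1)^-2 = +1.
v=2: v_2(a)=-2, v_2(b)=-6; units ≡ 3, 3 (mod 8); ε·ε+αω+βω = 1·1+-2·1+-6·1 ≡ 1  ⇒  (a,b)_2 = -1.
|Ram(7428379, 3)| = 4, even; anisotropic at {2, 7, 29, 43}.

[2, 7, 29, 43]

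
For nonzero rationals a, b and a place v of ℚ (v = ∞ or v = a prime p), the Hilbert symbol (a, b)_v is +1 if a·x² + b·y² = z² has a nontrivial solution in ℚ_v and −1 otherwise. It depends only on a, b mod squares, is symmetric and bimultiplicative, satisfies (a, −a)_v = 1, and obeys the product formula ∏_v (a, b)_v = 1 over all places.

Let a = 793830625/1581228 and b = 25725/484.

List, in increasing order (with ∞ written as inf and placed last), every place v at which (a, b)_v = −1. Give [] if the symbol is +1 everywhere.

Mod squares: a ≡ 3, b ≡ 21. Check v ∈ {∞, 2, 3, 5, 7, 11, 23}.
v=5: a=5^4·(≡3), b=5^2·(≡1) mod 5; (3|5)=-1, (1|5)=+1; (−1)^{4·2·2}·(-1)^2·(+1)^4 = +1.
v=23: a=23^2·(≡13), b=23^0·(≡11) mod 23; (13|23)=+1, (11|23)=-1; (−1)^{2·0·11}·(+1)^0·(-1)^2 = +1.
v=11: a=11^-4·(≡3), b=11^-2·(≡10) mod 11; (3|11)=+1, (10|11)=-1; (−1)^{-4·-2·5}·(+1)^-2·(-1)^-4 = +1.
v=3: a=3^-3·(≡1), b=3^1·(≡1) mod 3; (1|3)=+1, (1|3)=+1; (−1)^{-3·1·1}·(+1)^1·(+1)^-3 = -1.
v=∞: 3 > 0 and 21 > 0  ⇒  (a,b)_∞ = +1.
v=2: v_2(a)=-2, v_2(b)=-2; units ≡ 3, 5 (mod 8); ε·ε+αω+βω = 1·0+-2·1+-2·1 ≡ 0  ⇒  (a,b)_2 = +1.
v=7: a=7^4·(≡3), b=7^3·(≡5) mod 7; (3|7)=-1, (5|7)=-1; (−1)^{4·3·3}·(-1)^3·(-1)^4 = -1.
Ram(3, 21) = {3, 7}; no ℚ_3-point on the conic.

[3, 7]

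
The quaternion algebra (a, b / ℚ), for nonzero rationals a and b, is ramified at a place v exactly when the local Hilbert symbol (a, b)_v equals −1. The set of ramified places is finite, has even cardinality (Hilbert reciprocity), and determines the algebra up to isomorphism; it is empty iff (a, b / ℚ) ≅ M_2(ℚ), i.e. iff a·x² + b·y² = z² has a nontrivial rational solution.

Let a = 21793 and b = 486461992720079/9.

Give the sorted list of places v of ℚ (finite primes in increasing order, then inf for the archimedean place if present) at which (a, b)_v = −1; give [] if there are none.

[19, 31]

(a, b) ≡ (21793, 1024271) mod (ℚ^×)²; places V = {2, 3, 19, 31, 37, 47, ∞}.
(a,b)_47: α=0, u≡32; β=1, v≡1 (mod 47); (32|47)=+1, (1|47)=+1; sign (−1)^0·+1^1·+1^0 = +1.
(a,b)_3: α=0, u≡1; β=-2, v≡2 (mod 3); (1|3)=+1, (2|3)=-1; sign (−1)^0·+1^-2·-1^0 = +1.
(a,b)_37: α=1, u≡34; β=3, v≡7 (mod 37); (34|37)=+1, (7|37)=+1; sign (−1)^0·+1^3·+1^1 = +1.
(a,b)_19: α=1, u≡7; β=3, v≡1 (mod 19); (7|19)=+1, (1|19)=+1; sign (−1)^1·+1^3·+1^1 = -1.
(a,b)_∞: sgn(21793)=+, sgn(1024271)=+, so +1.
(a,b)_31: α=1, u≡21; β=3, v≡3 (mod 31); (21|31)=-1, (3|31)=-1; sign (−1)^1·-1^3·-1^1 = -1.
(a,b)_2: α=0, β=0; u≡1, v≡7 (mod 8); ε(u)ε(v)=0·1, αω(v)=0·0, βω(u)=0·0; sum ≡ 0  ⇒  +1.
(21793, 1024271 / ℚ) ramifies at {19, 31}: a division algebra.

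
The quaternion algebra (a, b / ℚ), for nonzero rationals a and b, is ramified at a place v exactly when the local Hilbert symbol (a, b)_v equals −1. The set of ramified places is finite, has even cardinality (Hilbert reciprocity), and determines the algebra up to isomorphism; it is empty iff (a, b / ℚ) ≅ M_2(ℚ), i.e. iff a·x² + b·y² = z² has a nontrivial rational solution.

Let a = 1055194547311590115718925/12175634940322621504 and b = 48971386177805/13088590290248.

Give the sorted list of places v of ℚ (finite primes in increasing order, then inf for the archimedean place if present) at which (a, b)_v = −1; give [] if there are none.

[2, 5]

(a, b) ≡ (13, 10) mod (ℚ^×)²; places V = {2, 3, 5, 7, 11, 13, 17, 31, ∞}.
(a,b)_3: α=4, u≡1; β=0, v≡1 (mod 3); (1|3)=+1, (1|3)=+1; sign (−1)^0·+1^0·+1^4 = +1.
(a,b)_17: α=10, u≡8; β=6, v≡3 (mod 17); (8|17)=+1, (3|17)=-1; sign (−1)^0·+1^6·-1^10 = +1.
(a,b)_7: α=6, u≡3; β=4, v≡3 (mod 7); (3|7)=-1, (3|7)=-1; sign (−1)^0·-1^4·-1^6 = +1.
(a,b)_∞: sgn(13)=+, sgn(10)=+, so +1.
(a,b)_13: α=3, u≡3; β=2, v≡9 (mod 13); (3|13)=+1, (9|13)=+1; sign (−1)^0·+1^2·+1^3 = +1.
(a,b)_5: α=2, u≡3; β=1, v≡2 (mod 5); (3|5)=-1, (2|5)=-1; sign (−1)^0·-1^1·-1^2 = -1.
(a,b)_2: α=-6, β=-3; u≡5, v≡5 (mod 8); ε(u)ε(v)=0·0, αω(v)=-6·1, βω(u)=-3·1; sum ≡ 1  ⇒  -1.
(a,b)_31: α=-6, u≡22; β=-4, v≡28 (mod 31); (22|31)=-1, (28|31)=+1; sign (−1)^0·-1^-4·+1^-6 = +1.
(a,b)_11: α=-8, u≡8; β=-6, v≡2 (mod 11); (8|11)=-1, (2|11)=-1; sign (−1)^0·-1^-6·-1^-8 = +1.
|Ram(13, 10)| = 2, even; anisotropic at {2, 5}.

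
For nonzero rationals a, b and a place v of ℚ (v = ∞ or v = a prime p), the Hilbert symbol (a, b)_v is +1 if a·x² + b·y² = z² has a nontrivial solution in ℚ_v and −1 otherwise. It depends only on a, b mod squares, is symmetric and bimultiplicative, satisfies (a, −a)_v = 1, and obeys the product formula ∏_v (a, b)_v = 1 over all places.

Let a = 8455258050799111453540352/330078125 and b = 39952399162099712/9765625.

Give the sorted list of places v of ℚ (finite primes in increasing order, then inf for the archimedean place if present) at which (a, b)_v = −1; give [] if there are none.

[2, 5]

(a, b) ≡ (85, 2) mod (ℚ^×)²; places V = {2, 5, 7, 13, 17, 19, 29, 31, ∞}.
(a,b)_2: α=22, β=11; u≡5, v≡1 (mod 8); ε(u)ε(v)=0·0, αω(v)=22·0, βω(u)=11·1; sum ≡ 1  ⇒  -1.
(a,b)_∞: sgn(85)=+, sgn(2)=+, so +1.
(a,b)_31: α=2, u≡27; β=2, v≡19 (mod 31); (27|31)=-1, (19|31)=+1; sign (−1)^0·-1^2·+1^2 = +1.
(a,b)_7: α=2, u≡2; β=0, v≡4 (mod 7); (2|7)=+1, (4|7)=+1; sign (−1)^0·+1^0·+1^2 = +1.
(a,b)_5: α=-9, u≡3; β=-10, v≡2 (mod 5); (3|5)=-1, (2|5)=-1; sign (−1)^0·-1^-10·-1^-9 = -1.
(a,b)_17: α=9, u≡10; β=6, v≡13 (mod 17); (10|17)=-1, (13|17)=+1; sign (−1)^0·-1^6·+1^9 = +1.
(a,b)_13: α=-2, u≡5; β=0, v≡11 (mod 13); (5|13)=-1, (11|13)=-1; sign (−1)^0·-1^0·-1^-2 = +1.
(a,b)_29: α=0, u≡17; β=2, v≡8 (mod 29); (17|29)=-1, (8|29)=-1; sign (−1)^0·-1^2·-1^0 = +1.
(a,b)_19: α=2, u≡1; β=0, v≡15 (mod 19); (1|19)=+1, (15|19)=-1; sign (−1)^0·+1^0·-1^2 = +1.
(85, 2 / ℚ) ramifies at {2, 5}: a division algebra.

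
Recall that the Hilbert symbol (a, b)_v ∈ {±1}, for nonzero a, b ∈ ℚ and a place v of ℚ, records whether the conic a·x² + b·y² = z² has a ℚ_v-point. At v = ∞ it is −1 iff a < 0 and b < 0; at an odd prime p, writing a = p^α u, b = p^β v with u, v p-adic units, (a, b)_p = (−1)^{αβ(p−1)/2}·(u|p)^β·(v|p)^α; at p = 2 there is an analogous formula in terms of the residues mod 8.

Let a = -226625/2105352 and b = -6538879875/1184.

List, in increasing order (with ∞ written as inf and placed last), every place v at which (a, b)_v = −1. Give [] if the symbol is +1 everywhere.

Mod squares: a ≡ -370, b ≡ -11514030. Check v ∈ {∞, 2, 3, 5, 7, 11, 19, 23, 37, 41}.
v=5: a=5^3·(≡1), b=5^3·(≡4) mod 5; (1|5)=+1, (4|5)=+1; (−1)^{3·3·2}·(+1)^3·(+1)^3 = +1.
v=11: a=11^0·(≡9), b=11^1·(≡7) mod 11; (9|11)=+1, (7|11)=-1; (−1)^{0·1·5}·(+1)^1·(-1)^0 = +1.
v=2: v_2(a)=-3, v_2(b)=-5; units ≡ 7, 1 (mod 8); ε·ε+αω+βω = 1·0+-3·0+-5·0 ≡ 0  ⇒  (a,b)_2 = +1.
v=∞: -370 < 0 and -11514030 < 0  ⇒  (a,b)_∞ = -1.
v=41: a=41^0·(≡32), b=41^3·(≡33) mod 41; (32|41)=+1, (33|41)=+1; (−1)^{0·3·20}·(+1)^3·(+1)^0 = +1.
v=19: a=19^-2·(≡12), b=19^0·(≡2) mod 19; (12|19)=-1, (2|19)=-1; (−1)^{-2·0·9}·(-1)^0·(-1)^-2 = +1.
v=37: a=37^1·(≡11), b=37^-1·(≡23) mod 37; (11|37)=+1, (23|37)=-1; (−1)^{1·-1·18}·(+1)^-1·(-1)^1 = -1.
v=3: a=3^-6·(≡2), b=3^1·(≡1) mod 3; (2|3)=-1, (1|3)=+1; (−1)^{-6·1·1}·(-1)^1·(+1)^-6 = -1.
v=7: a=7^2·(≡4), b=7^0·(≡4) mod 7; (4|7)=+1, (4|7)=+1; (−1)^{2·0·3}·(+1)^0·(+1)^2 = +1.
v=23: a=23^0·(≡17), b=23^1·(≡1) mod 23; (17|23)=-1, (1|23)=+1; (−1)^{0·1·11}·(-1)^1·(+1)^0 = -1.
Ram(-370, -11514030) = {3, 23, 37, ∞}; no ℚ_3-point on the conic.

[3, 23, 37, inf]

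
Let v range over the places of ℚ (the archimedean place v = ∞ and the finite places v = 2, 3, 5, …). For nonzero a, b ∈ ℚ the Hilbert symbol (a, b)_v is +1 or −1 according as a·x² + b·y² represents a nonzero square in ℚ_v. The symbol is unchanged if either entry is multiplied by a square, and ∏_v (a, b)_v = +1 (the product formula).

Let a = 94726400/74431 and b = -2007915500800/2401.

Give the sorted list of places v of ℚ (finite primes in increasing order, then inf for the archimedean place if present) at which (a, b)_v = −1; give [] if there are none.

[2, 11]

Mod squares: a ≡ 1271, b ≡ -517. Check v ∈ {∞, 2, 5, 7, 11, 19, 31, 41, 47}.
v=31: a=31^-1·(≡14), b=31^0·(≡5) mod 31; (14|31)=+1, (5|31)=+1; (−1)^{-1·0·15}·(+1)^0·(+1)^-1 = +1.
v=41: a=41^1·(≡39), b=41^2·(≡33) mod 41; (39|41)=+1, (33|41)=+1; (−1)^{1·2·20}·(+1)^2·(+1)^1 = +1.
v=19: a=19^2·(≡6), b=19^2·(≡10) mod 19; (6|19)=+1, (10|19)=-1; (−1)^{2·2·9}·(+1)^2·(-1)^2 = +1.
v=47: a=47^0·(≡24), b=47^1·(≡36) mod 47; (24|47)=+1, (36|47)=+1; (−1)^{0·1·23}·(+1)^1·(+1)^0 = +1.
v=11: a=11^0·(≡2), b=11^1·(≡8) mod 11; (2|11)=-1, (8|11)=-1; (−1)^{0·1·5}·(-1)^1·(-1)^0 = -1.
v=5: a=5^2·(≡1), b=5^2·(≡3) mod 5; (1|5)=+1, (3|5)=-1; (−1)^{2·2·2}·(+1)^2·(-1)^2 = +1.
v=2: v_2(a)=8, v_2(b)=8; units ≡ 7, 3 (mod 8); ε·ε+αω+βω = 1·1+8·1+8·0 ≡ 1  ⇒  (a,b)_2 = -1.
v=∞: 1271 > 0 and -517 < 0  ⇒  (a,b)_∞ = +1.
v=7: a=7^-4·(≡2), b=7^-4·(≡1) mod 7; (2|7)=+1, (1|7)=+1; (−1)^{-4·-4·3}·(+1)^-4·(+1)^-4 = +1.
|Ram(1271, -517)| = 2, even; anisotropic at {2, 11}.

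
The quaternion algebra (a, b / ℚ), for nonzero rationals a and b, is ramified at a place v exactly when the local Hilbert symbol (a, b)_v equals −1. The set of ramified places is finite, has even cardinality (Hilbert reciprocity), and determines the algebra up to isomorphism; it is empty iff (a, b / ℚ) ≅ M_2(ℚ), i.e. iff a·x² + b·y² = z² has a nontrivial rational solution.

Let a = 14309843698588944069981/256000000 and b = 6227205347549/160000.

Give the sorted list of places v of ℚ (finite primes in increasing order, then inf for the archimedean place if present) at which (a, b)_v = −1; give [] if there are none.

(a, b) ≡ (29, 29) mod (ℚ^×)²; places V = {2, 3, 5, 19, 29, ∞}.
(a,b)_5: α=-6, u≡4; β=-4, v≡4 (mod 5); (4|5)=+1, (4|5)=+1; sign (−1)^0·+1^-4·+1^-6 = +1.
(a,b)_3: α=2, u≡2; β=0, v≡2 (mod 3); (2|3)=-1, (2|3)=-1; sign (−1)^0·-1^0·-1^2 = +1.
(a,b)_19: α=4, u≡3; β=2, v≡15 (mod 19); (3|19)=-1, (15|19)=-1; sign (−1)^0·-1^2·-1^4 = +1.
(a,b)_∞: sgn(29)=+, sgn(29)=+, so +1.
(a,b)_2: α=-14, β=-8; u≡5, v≡5 (mod 8); ε(u)ε(v)=0·0, αω(v)=-14·1, βω(u)=-8·1; sum ≡ 0  ⇒  +1.
(a,b)_29: α=11, u≡7; β=7, v≡6 (mod 29); (7|29)=+1, (6|29)=+1; sign (−1)^0·+1^7·+1^11 = +1.
Ram(a, b) = ∅: the form 29·x² + 29·y² − z² is isotropic over every ℚ_v, so by Hasse–Minkowski it is isotropic over ℚ.

[]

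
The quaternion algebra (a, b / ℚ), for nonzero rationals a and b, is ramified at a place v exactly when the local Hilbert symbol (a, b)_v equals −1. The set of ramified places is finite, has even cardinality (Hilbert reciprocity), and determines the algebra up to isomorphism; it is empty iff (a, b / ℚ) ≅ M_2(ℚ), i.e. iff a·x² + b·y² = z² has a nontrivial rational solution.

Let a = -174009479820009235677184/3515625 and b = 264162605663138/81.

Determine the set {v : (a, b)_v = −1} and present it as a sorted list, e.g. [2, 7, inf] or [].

[13, 19]

Mod squares: a ≡ -58786, b ≡ 2. Check v ∈ {∞, 2, 3, 5, 7, 13, 17, 19, 23}.
v=2: v_2(a)=17, v_2(b)=1; units ≡ 7, 1 (mod 8); ε·ε+αω+βω = 1·0+17·0+1·0 ≡ 0  ⇒  (a,b)_2 = +1.
v=23: a=23^2·(≡13), b=23^2·(≡6) mod 23; (13|23)=+1, (6|23)=+1; (−1)^{2·2·11}·(+1)^2·(+1)^2 = +1.
v=7: a=7^3·(≡1), b=7^2·(≡4) mod 7; (1|7)=+1, (4|7)=+1; (−1)^{3·2·3}·(+1)^2·(+1)^3 = +1.
v=19: a=19^3·(≡15), b=19^2·(≡12) mod 19; (15|19)=-1, (12|19)=-1; (−1)^{3·2·9}·(-1)^2·(-1)^3 = -1.
v=∞: -58786 < 0 and 2 > 0  ⇒  (a,b)_∞ = +1.
v=13: a=13^7·(≡2), b=13^2·(≡5) mod 13; (2|13)=-1, (5|13)=-1; (−1)^{7·2·6}·(-1)^2·(-1)^7 = -1.
v=3: a=3^-2·(≡2), b=3^-4·(≡2) mod 3; (2|3)=-1, (2|3)=-1; (−1)^{-2·-4·1}·(-1)^-4·(-1)^-2 = +1.
v=17: a=17^1·(≡3), b=17^4·(≡9) mod 17; (3|17)=-1, (9|17)=+1; (−1)^{1·4·8}·(-1)^4·(+1)^1 = +1.
v=5: a=5^-8·(≡4), b=5^0·(≡3) mod 5; (4|5)=+1, (3|5)=-1; (−1)^{-8·0·2}·(+1)^0·(-1)^-8 = +1.
|Ram(-58786, 2)| = 2, even; anisotropic at {13, 19}.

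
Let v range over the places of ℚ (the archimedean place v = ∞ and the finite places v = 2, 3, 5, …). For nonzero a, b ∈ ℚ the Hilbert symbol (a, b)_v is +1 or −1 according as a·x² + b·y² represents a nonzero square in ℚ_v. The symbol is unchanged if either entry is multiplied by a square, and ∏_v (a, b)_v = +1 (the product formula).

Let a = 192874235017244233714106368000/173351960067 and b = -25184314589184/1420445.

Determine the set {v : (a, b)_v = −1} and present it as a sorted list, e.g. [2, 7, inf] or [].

[5, 29]

(a, b) ≡ (8265, -570) mod (ℚ^×)²; places V = {2, 3, 5, 11, 13, 17, 19, 29, 41, 47, ∞}.
(a,b)_5: α=3, u≡2; β=-1, v≡4 (mod 5); (2|5)=-1, (4|5)=+1; sign (−1)^0·-1^-1·+1^3 = -1.
(a,b)_17: α=2, u≡7; β=2, v≡1 (mod 17); (7|17)=-1, (1|17)=+1; sign (−1)^0·-1^2·+1^2 = +1.
(a,b)_41: α=-4, u≡15; β=-2, v≡5 (mod 41); (15|41)=-1, (5|41)=+1; sign (−1)^0·-1^-2·+1^-4 = +1.
(a,b)_11: α=-2, u≡4; β=0, v≡2 (mod 11); (4|11)=+1, (2|11)=-1; sign (−1)^0·+1^0·-1^-2 = +1.
(a,b)_47: α=2, u≡43; β=0, v≡43 (mod 47); (43|47)=-1, (43|47)=-1; sign (−1)^0·-1^0·-1^2 = +1.
(a,b)_∞: sgn(8265)=+, sgn(-570)=−, so +1.
(a,b)_13: α=-2, u≡1; β=-2, v≡6 (mod 13); (1|13)=+1, (6|13)=-1; sign (−1)^0·+1^-2·-1^-2 = +1.
(a,b)_3: α=-1, u≡1; β=7, v≡2 (mod 3); (1|3)=+1, (2|3)=-1; sign (−1)^1·+1^7·-1^-1 = +1.
(a,b)_19: α=3, u≡6; β=1, v≡10 (mod 19); (6|19)=+1, (10|19)=-1; sign (−1)^1·+1^1·-1^3 = +1.
(a,b)_29: α=5, u≡25; β=0, v≡17 (mod 29); (25|29)=+1, (17|29)=-1; sign (−1)^0·+1^0·-1^5 = -1.
(a,b)_2: α=34, β=21; u≡1, v≡3 (mod 8); ε(u)ε(v)=0·1, αω(v)=34·1, βω(u)=21·0; sum ≡ 0  ⇒  +1.
|Ram(8265, -570)| = 2, even; anisotropic at {5, 29}.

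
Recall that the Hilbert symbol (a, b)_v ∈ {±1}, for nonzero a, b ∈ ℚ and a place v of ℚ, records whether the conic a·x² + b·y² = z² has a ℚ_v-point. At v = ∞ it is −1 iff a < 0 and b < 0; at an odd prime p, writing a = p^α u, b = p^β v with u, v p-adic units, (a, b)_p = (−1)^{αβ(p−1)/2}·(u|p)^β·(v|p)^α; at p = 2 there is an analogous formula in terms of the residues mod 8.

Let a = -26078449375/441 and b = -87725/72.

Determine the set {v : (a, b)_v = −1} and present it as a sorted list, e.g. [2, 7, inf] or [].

[11, 23, 29, inf]

Mod squares: a ≡ -344839, b ≡ -58. Check v ∈ {∞, 2, 3, 5, 7, 11, 23, 29, 47}.
v=5: a=5^4·(≡1), b=5^2·(≡3) mod 5; (1|5)=+1, (3|5)=-1; (−1)^{4·2·2}·(+1)^2·(-1)^4 = +1.
v=2: v_2(a)=0, v_2(b)=-3; units ≡ 1, 3 (mod 8); ε·ε+αω+βω = 0·1+0·1+-3·0 ≡ 0  ⇒  (a,b)_2 = +1.
v=23: a=23^1·(≡18), b=23^0·(≡22) mod 23; (18|23)=+1, (22|23)=-1; (−1)^{1·0·11}·(+1)^0·(-1)^1 = -1.
v=7: a=7^-2·(≡4), b=7^0·(≡3) mod 7; (4|7)=+1, (3|7)=-1; (−1)^{-2·0·3}·(+1)^0·(-1)^-2 = +1.
v=11: a=11^3·(≡9), b=11^2·(≡2) mod 11; (9|11)=+1, (2|11)=-1; (−1)^{3·2·5}·(+1)^2·(-1)^3 = -1.
v=3: a=3^-2·(≡2), b=3^-2·(≡2) mod 3; (2|3)=-1, (2|3)=-1; (−1)^{-2·-2·1}·(-1)^-2·(-1)^-2 = +1.
v=47: a=47^1·(≡36), b=47^0·(≡16) mod 47; (36|47)=+1, (16|47)=+1; (−1)^{1·0·23}·(+1)^0·(+1)^1 = +1.
v=29: a=29^1·(≡6), b=29^1·(≡18) mod 29; (6|29)=+1, (18|29)=-1; (−1)^{1·1·14}·(+1)^1·(-1)^1 = -1.
v=∞: -344839 < 0 and -58 < 0  ⇒  (a,b)_∞ = -1.
|Ram(-344839, -58)| = 4, even; anisotropic at {11, 23, 29, ∞}.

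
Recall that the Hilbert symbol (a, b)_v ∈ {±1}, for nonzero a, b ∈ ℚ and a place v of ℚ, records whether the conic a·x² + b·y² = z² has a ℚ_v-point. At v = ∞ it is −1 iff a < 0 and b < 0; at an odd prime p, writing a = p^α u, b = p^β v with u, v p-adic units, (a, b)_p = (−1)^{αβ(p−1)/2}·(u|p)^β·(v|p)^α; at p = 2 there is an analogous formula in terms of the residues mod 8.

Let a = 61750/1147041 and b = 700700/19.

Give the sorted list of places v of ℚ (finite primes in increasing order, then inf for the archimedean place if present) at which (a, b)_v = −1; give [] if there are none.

(a, b) ≡ (2470, 2717) mod (ℚ^×)²; places V = {2, 3, 5, 7, 11, 13, 17, 19, ∞}.
(a,b)_11: α=0, u≡8; β=1, v≡4 (mod 11); (8|11)=-1, (4|11)=+1; sign (−1)^0·-1^1·+1^0 = -1.
(a,b)_7: α=-2, u≡3; β=2, v≡4 (mod 7); (3|7)=-1, (4|7)=+1; sign (−1)^0·-1^2·+1^-2 = +1.
(a,b)_13: α=1, u≡8; β=1, v≡9 (mod 13); (8|13)=-1, (9|13)=+1; sign (−1)^0·-1^1·+1^1 = -1.
(a,b)_∞: sgn(2470)=+, sgn(2717)=+, so +1.
(a,b)_19: α=1, u≡7; β=-1, v≡18 (mod 19); (7|19)=+1, (18|19)=-1; sign (−1)^1·+1^-1·-1^1 = +1.
(a,b)_5: α=3, u≡4; β=2, v≡2 (mod 5); (4|5)=+1, (2|5)=-1; sign (−1)^0·+1^2·-1^3 = -1.
(a,b)_17: α=-2, u≡5; β=0, v≡14 (mod 17); (5|17)=-1, (14|17)=-1; sign (−1)^0·-1^0·-1^-2 = +1.
(a,b)_2: α=1, β=2; u≡3, v≡5 (mod 8); ε(u)ε(v)=1·0, αω(v)=1·1, βω(u)=2·1; sum ≡ 1  ⇒  -1.
(a,b)_3: α=-4, u≡1; β=0, v≡2 (mod 3); (1|3)=+1, (2|3)=-1; sign (−1)^0·+1^0·-1^-4 = +1.
|Ram(2470, 2717)| = 4, even; anisotropic at {2, 5, 11, 13}.

[2, 5, 11, 13]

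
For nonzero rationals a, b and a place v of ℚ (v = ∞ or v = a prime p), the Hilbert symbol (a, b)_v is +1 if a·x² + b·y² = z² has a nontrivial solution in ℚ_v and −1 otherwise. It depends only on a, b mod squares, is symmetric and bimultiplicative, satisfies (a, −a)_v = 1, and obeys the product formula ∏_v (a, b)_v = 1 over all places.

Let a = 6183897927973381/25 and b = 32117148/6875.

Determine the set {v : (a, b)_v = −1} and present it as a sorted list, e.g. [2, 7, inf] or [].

[7, 29]

Mod squares: a ≡ 82621, b ≡ 77. Check v ∈ {∞, 2, 3, 5, 7, 11, 17, 19, 29, 37}.
v=11: a=11^5·(≡9), b=11^-1·(≡7) mod 11; (9|11)=+1, (7|11)=-1; (−1)^{5·-1·5}·(+1)^-1·(-1)^5 = +1.
v=2: v_2(a)=0, v_2(b)=2; units ≡ 5, 5 (mod 8); ε·ε+αω+βω = 0·0+0·1+2·1 ≡ 0  ⇒  (a,b)_2 = +1.
v=5: a=5^-2·(≡1), b=5^-4·(≡3) mod 5; (1|5)=+1, (3|5)=-1; (−1)^{-2·-4·2}·(+1)^-4·(-1)^-2 = +1.
v=3: a=3^0·(≡1), b=3^4·(≡2) mod 3; (1|3)=+1, (2|3)=-1; (−1)^{0·4·1}·(+1)^4·(-1)^0 = +1.
v=37: a=37^1·(≡18), b=37^0·(≡21) mod 37; (18|37)=-1, (21|37)=+1; (−1)^{1·0·18}·(-1)^0·(+1)^1 = +1.
v=7: a=7^3·(≡1), b=7^3·(≡4) mod 7; (1|7)=+1, (4|7)=+1; (−1)^{3·3·3}·(+1)^3·(+1)^3 = -1.
v=29: a=29^1·(≡7), b=29^0·(≡27) mod 29; (7|29)=+1, (27|29)=-1; (−1)^{1·0·14}·(+1)^0·(-1)^1 = -1.
v=19: a=19^2·(≡4), b=19^0·(≡5) mod 19; (4|19)=+1, (5|19)=+1; (−1)^{2·0·9}·(+1)^0·(+1)^2 = +1.
v=∞: 82621 > 0 and 77 > 0  ⇒  (a,b)_∞ = +1.
v=17: a=17^2·(≡13), b=17^2·(≡15) mod 17; (13|17)=+1, (15|17)=+1; (−1)^{2·2·8}·(+1)^2·(+1)^2 = +1.
|Ram(82621, 77)| = 2, even; anisotropic at {7, 29}.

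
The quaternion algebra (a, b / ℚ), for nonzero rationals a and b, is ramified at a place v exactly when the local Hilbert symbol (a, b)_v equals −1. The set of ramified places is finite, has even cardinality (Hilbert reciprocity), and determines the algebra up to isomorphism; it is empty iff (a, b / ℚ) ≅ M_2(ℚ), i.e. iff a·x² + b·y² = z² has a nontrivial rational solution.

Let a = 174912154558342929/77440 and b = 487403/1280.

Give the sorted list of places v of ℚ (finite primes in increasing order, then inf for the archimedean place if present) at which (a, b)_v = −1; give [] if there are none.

[7, 31]

Mod squares: a ≡ 818090, b ≡ 1015. Check v ∈ {∞, 2, 3, 5, 7, 11, 13, 29, 31}.
v=∞: 818090 > 0 and 1015 > 0  ⇒  (a,b)_∞ = +1.
v=7: a=7^11·(≡6), b=7^5·(≡6) mod 7; (6|7)=-1, (6|7)=-1; (−1)^{11·5·3}·(-1)^5·(-1)^11 = -1.
v=2: v_2(a)=-7, v_2(b)=-8; units ≡ 5, 7 (mod 8); ε·ε+αω+βω = 0·1+-7·0+-8·1 ≡ 0  ⇒  (a,b)_2 = +1.
v=13: a=13^1·(≡1), b=13^0·(≡12) mod 13; (1|13)=+1, (12|13)=+1; (−1)^{1·0·6}·(+1)^0·(+1)^1 = +1.
v=31: a=31^1·(≡2), b=31^0·(≡23) mod 31; (2|31)=+1, (23|31)=-1; (−1)^{1·0·15}·(+1)^0·(-1)^1 = -1.
v=11: a=11^-2·(≡1), b=11^0·(≡1) mod 11; (1|11)=+1, (1|11)=+1; (−1)^{-2·0·5}·(+1)^0·(+1)^-2 = +1.
v=3: a=3^2·(≡2), b=3^0·(≡1) mod 3; (2|3)=-1, (1|3)=+1; (−1)^{2·0·1}·(-1)^0·(+1)^2 = +1.
v=29: a=29^3·(≡22), b=29^1·(≡4) mod 29; (22|29)=+1, (4|29)=+1; (−1)^{3·1·14}·(+1)^1·(+1)^3 = +1.
v=5: a=5^-1·(≡3), b=5^-1·(≡3) mod 5; (3|5)=-1, (3|5)=-1; (−1)^{-1·-1·2}·(-1)^-1·(-1)^-1 = +1.
|Ram(818090, 1015)| = 2, even; anisotropic at {7, 31}.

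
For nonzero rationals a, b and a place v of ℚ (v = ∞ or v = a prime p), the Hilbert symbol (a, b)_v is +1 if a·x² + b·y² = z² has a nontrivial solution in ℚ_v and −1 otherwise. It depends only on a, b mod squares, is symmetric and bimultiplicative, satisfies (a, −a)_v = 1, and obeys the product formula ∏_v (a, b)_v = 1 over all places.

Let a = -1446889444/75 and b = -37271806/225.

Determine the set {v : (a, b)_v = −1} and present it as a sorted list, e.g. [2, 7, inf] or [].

(a, b) ≡ (-3, -286) mod (ℚ^×)²; places V = {2, 3, 5, 7, 11, 13, 19, ∞}.
(a,b)_3: α=-1, u≡2; β=-2, v≡2 (mod 3); (2|3)=-1, (2|3)=-1; sign (−1)^0·-1^-2·-1^-1 = -1.
(a,b)_∞: sgn(-3)=−, sgn(-286)=−, so -1.
(a,b)_2: α=2, β=1; u≡5, v≡1 (mod 8); ε(u)ε(v)=0·0, αω(v)=2·0, βω(u)=1·1; sum ≡ 1  ⇒  -1.
(a,b)_19: α=2, u≡11; β=4, v≡13 (mod 19); (11|19)=+1, (13|19)=-1; sign (−1)^0·+1^4·-1^2 = +1.
(a,b)_11: α=2, u≡8; β=1, v≡10 (mod 11); (8|11)=-1, (10|11)=-1; sign (−1)^0·-1^1·-1^2 = -1.
(a,b)_7: α=2, u≡2; β=0, v≡2 (mod 7); (2|7)=+1, (2|7)=+1; sign (−1)^0·+1^0·+1^2 = +1.
(a,b)_5: α=-2, u≡2; β=-2, v≡1 (mod 5); (2|5)=-1, (1|5)=+1; sign (−1)^0·-1^-2·+1^-2 = +1.
(a,b)_13: α=2, u≡9; β=1, v≡9 (mod 13); (9|13)=+1, (9|13)=+1; sign (−1)^0·+1^1·+1^2 = +1.
|Ram(-3, -286)| = 4, even; anisotropic at {2, 3, 11, ∞}.

[2, 3, 11, inf]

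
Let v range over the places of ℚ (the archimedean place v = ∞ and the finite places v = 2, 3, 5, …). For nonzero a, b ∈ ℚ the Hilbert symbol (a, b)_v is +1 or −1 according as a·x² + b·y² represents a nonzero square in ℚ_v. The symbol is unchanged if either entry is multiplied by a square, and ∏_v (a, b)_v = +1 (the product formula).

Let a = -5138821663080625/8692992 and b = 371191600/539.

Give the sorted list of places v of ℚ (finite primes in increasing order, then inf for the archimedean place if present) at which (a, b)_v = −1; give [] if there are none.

[7, 19]

(a, b) ≡ (-77, 209) mod (ℚ^×)²; places V = {2, 3, 5, 7, 11, 13, 17, 19, 47, ∞}.
(a,b)_3: α=-2, u≡1; β=0, v≡2 (mod 3); (1|3)=+1, (2|3)=-1; sign (−1)^0·+1^0·-1^-2 = +1.
(a,b)_∞: sgn(-77)=−, sgn(209)=+, so +1.
(a,b)_11: α=-1, u≡3; β=-1, v≡2 (mod 11); (3|11)=+1, (2|11)=-1; sign (−1)^1·+1^-1·-1^-1 = +1.
(a,b)_2: α=-8, β=4; u≡3, v≡1 (mod 8); ε(u)ε(v)=1·0, αω(v)=-8·0, βω(u)=4·1; sum ≡ 0  ⇒  +1.
(a,b)_47: α=2, u≡12; β=0, v≡12 (mod 47); (12|47)=+1, (12|47)=+1; sign (−1)^0·+1^0·+1^2 = +1.
(a,b)_19: α=4, u≡18; β=1, v≡7 (mod 19); (18|19)=-1, (7|19)=+1; sign (−1)^0·-1^1·+1^4 = -1.
(a,b)_5: α=4, u≡3; β=2, v≡1 (mod 5); (3|5)=-1, (1|5)=+1; sign (−1)^0·-1^2·+1^4 = +1.
(a,b)_17: α=0, u≡9; β=2, v≡7 (mod 17); (9|17)=+1, (7|17)=-1; sign (−1)^0·+1^2·-1^0 = +1.
(a,b)_13: α=4, u≡1; β=2, v≡4 (mod 13); (1|13)=+1, (4|13)=+1; sign (−1)^0·+1^2·+1^4 = +1.
(a,b)_7: α=-3, u≡3; β=-2, v≡6 (mod 7); (3|7)=-1, (6|7)=-1; sign (−1)^0·-1^-2·-1^-3 = -1.
|Ram(-77, 209)| = 2, even; anisotropic at {7, 19}.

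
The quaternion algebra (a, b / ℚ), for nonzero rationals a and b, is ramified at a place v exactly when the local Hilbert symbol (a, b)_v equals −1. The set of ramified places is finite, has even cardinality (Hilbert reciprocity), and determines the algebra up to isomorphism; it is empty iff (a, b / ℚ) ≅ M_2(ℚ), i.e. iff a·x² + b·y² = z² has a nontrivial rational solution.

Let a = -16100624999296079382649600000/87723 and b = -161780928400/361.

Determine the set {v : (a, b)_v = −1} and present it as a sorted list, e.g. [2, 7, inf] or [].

(a, b) ≡ (-2730, -1) mod (ℚ^×)²; places V = {2, 3, 5, 7, 13, 17, 19, ∞}.
(a,b)_5: α=5, u≡1; β=2, v≡4 (mod 5); (1|5)=+1, (4|5)=+1; sign (−1)^0·+1^2·+1^5 = +1.
(a,b)_∞: sgn(-2730)=−, sgn(-1)=−, so -1.
(a,b)_3: α=-5, u≡2; β=0, v≡2 (mod 3); (2|3)=-1, (2|3)=-1; sign (−1)^0·-1^0·-1^-5 = -1.
(a,b)_19: α=-2, u≡5; β=-2, v≡14 (mod 19); (5|19)=+1, (14|19)=-1; sign (−1)^0·+1^-2·-1^-2 = +1.
(a,b)_13: α=11, u≡7; β=4, v≡9 (mod 13); (7|13)=-1, (9|13)=+1; sign (−1)^0·-1^4·+1^11 = +1.
(a,b)_2: α=11, β=4; u≡3, v≡7 (mod 8); ε(u)ε(v)=1·1, αω(v)=11·0, βω(u)=4·1; sum ≡ 1  ⇒  -1.
(a,b)_17: α=4, u≡12; β=2, v≡13 (mod 17); (12|17)=-1, (13|17)=+1; sign (−1)^0·-1^2·+1^4 = +1.
(a,b)_7: α=5, u≡1; β=2, v≡3 (mod 7); (1|7)=+1, (3|7)=-1; sign (−1)^0·+1^2·-1^5 = -1.
Ram(-2730, -1) = {2, 3, 7, ∞}; no ℚ_2-point on the conic.

[2, 3, 7, inf]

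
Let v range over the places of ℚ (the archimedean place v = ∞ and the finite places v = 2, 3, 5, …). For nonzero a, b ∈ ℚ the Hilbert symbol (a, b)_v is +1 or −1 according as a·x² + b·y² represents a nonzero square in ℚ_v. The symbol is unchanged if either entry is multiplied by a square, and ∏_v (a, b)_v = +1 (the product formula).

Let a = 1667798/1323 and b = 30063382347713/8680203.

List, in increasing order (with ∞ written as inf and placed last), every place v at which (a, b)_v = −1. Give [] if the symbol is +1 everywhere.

(a, b) ≡ (2706, 1419) mod (ℚ^×)²; places V = {2, 3, 7, 11, 13, 41, 43, ∞}.
(a,b)_41: α=1, u≡8; β=2, v≡2 (mod 41); (8|41)=+1, (2|41)=+1; sign (−1)^0·+1^2·+1^1 = +1.
(a,b)_7: α=-2, u≡1; β=-2, v≡3 (mod 7); (1|7)=+1, (3|7)=-1; sign (−1)^0·+1^-2·-1^-2 = +1.
(a,b)_∞: sgn(2706)=+, sgn(1419)=+, so +1.
(a,b)_3: α=-3, u≡2; β=-11, v≡2 (mod 3); (2|3)=-1, (2|3)=-1; sign (−1)^1·-1^-11·-1^-3 = -1.
(a,b)_43: α=2, u≡13; β=3, v≡3 (mod 43); (13|43)=+1, (3|43)=-1; sign (−1)^0·+1^3·-1^2 = +1.
(a,b)_2: α=1, β=0; u≡1, v≡3 (mod 8); ε(u)ε(v)=0·1, αω(v)=1·1, βω(u)=0·0; sum ≡ 1  ⇒  -1.
(a,b)_13: α=0, u≡8; β=2, v≡7 (mod 13); (8|13)=-1, (7|13)=-1; sign (−1)^0·-1^2·-1^0 = +1.
(a,b)_11: α=1, u≡9; β=3, v≡2 (mod 11); (9|11)=+1, (2|11)=-1; sign (−1)^1·+1^3·-1^1 = +1.
Ram(2706, 1419) = {2, 3}; no ℚ_2-point on the conic.

[2, 3]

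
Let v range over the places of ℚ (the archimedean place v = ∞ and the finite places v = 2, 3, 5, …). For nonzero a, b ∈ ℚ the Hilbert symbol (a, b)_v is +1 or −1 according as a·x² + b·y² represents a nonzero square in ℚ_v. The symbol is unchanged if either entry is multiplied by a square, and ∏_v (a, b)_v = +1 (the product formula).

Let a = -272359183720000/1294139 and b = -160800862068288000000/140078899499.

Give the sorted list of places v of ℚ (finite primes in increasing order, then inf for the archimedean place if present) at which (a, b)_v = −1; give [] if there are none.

[13, 31, 41, inf]

(a, b) ≡ (-84227, -3453307) mod (ℚ^×)²; places V = {2, 3, 5, 7, 11, 13, 19, 23, 31, 41, 47, ∞}.
(a,b)_∞: sgn(-84227)=−, sgn(-3453307)=−, so -1.
(a,b)_11: α=-1, u≡2; β=-1, v≡5 (mod 11); (2|11)=-1, (5|11)=+1; sign (−1)^1·-1^-1·+1^-1 = +1.
(a,b)_13: α=1, u≡7; β=1, v≡3 (mod 13); (7|13)=-1, (3|13)=+1; sign (−1)^0·-1^1·+1^1 = -1.
(a,b)_5: α=4, u≡2; β=6, v≡2 (mod 5); (2|5)=-1, (2|5)=-1; sign (−1)^0·-1^6·-1^4 = +1.
(a,b)_31: α=1, u≡6; β=1, v≡17 (mod 31); (6|31)=-1, (17|31)=-1; sign (−1)^1·-1^1·-1^1 = -1.
(a,b)_3: α=0, u≡1; β=2, v≡2 (mod 3); (1|3)=+1, (2|3)=-1; sign (−1)^0·+1^2·-1^0 = +1.
(a,b)_19: α=1, u≡18; β=1, v≡16 (mod 19); (18|19)=-1, (16|19)=+1; sign (−1)^1·-1^1·+1^1 = +1.
(a,b)_47: α=0, u≡29; β=-2, v≡32 (mod 47); (29|47)=-1, (32|47)=+1; sign (−1)^0·-1^-2·+1^0 = +1.
(a,b)_41: α=2, u≡29; β=3, v≡15 (mod 41); (29|41)=-1, (15|41)=-1; sign (−1)^0·-1^3·-1^2 = -1.
(a,b)_7: α=-6, u≡2; β=-8, v≡3 (mod 7); (2|7)=+1, (3|7)=-1; sign (−1)^0·+1^-8·-1^-6 = +1.
(a,b)_23: α=2, u≡17; β=2, v≡20 (mod 23); (17|23)=-1, (20|23)=-1; sign (−1)^0·-1^2·-1^2 = +1.
(a,b)_2: α=6, β=12; u≡5, v≡5 (mod 8); ε(u)ε(v)=0·0, αω(v)=6·1, βω(u)=12·1; sum ≡ 0  ⇒  +1.
(-84227, -3453307 / ℚ) ramifies at {13, 31, 41, ∞}: a division algebra.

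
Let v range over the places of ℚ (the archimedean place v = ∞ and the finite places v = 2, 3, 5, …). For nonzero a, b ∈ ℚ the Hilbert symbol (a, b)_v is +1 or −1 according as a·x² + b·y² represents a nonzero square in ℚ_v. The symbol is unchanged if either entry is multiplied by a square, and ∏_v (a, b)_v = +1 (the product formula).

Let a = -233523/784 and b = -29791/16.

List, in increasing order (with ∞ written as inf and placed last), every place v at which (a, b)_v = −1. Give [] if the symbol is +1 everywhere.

(a, b) ≡ (-3, -31) mod (ℚ^×)²; places V = {2, 3, 7, 31, ∞}.
(a,b)_31: α=2, u≡4; β=3, v≡29 (mod 31); (4|31)=+1, (29|31)=-1; sign (−1)^0·+1^3·-1^2 = +1.
(a,b)_7: α=-2, u≡2; β=0, v≡4 (mod 7); (2|7)=+1, (4|7)=+1; sign (−1)^0·+1^0·+1^-2 = +1.
(a,b)_3: α=5, u≡2; β=0, v≡2 (mod 3); (2|3)=-1, (2|3)=-1; sign (−1)^0·-1^0·-1^5 = -1.
(a,b)_∞: sgn(-3)=−, sgn(-31)=−, so -1.
(a,b)_2: α=-4, β=-4; u≡5, v≡1 (mod 8); ε(u)ε(v)=0·0, αω(v)=-4·0, βω(u)=-4·1; sum ≡ 0  ⇒  +1.
|Ram(-3, -31)| = 2, even; anisotropic at {3, ∞}.

[3, inf]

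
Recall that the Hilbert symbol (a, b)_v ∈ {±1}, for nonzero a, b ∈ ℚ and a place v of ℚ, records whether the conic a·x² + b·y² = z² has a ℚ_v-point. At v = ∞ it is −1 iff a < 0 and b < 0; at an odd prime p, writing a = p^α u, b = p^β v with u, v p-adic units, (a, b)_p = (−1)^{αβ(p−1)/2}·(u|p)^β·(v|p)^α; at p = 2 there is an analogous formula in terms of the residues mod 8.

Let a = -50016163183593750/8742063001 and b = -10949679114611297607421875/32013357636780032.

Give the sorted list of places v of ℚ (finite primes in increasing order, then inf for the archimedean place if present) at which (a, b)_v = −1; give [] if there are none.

[5, inf]

Mod squares: a ≡ -24310, b ≡ -1430. Check v ∈ {∞, 2, 3, 5, 7, 11, 13, 17, 19, 29, 37}.
v=3: a=3^6·(≡2), b=3^6·(≡1) mod 3; (2|3)=-1, (1|3)=+1; (−1)^{6·6·1}·(-1)^6·(+1)^6 = +1.
v=11: a=11^1·(≡9), b=11^1·(≡2) mod 11; (9|11)=+1, (2|11)=-1; (−1)^{1·1·5}·(+1)^1·(-1)^1 = +1.
v=7: a=7^-2·(≡4), b=7^2·(≡6) mod 7; (4|7)=+1, (6|7)=-1; (−1)^{-2·2·3}·(+1)^2·(-1)^-2 = +1.
v=5: a=5^11·(≡3), b=5^15·(≡1) mod 5; (3|5)=-1, (1|5)=+1; (−1)^{11·15·2}·(-1)^15·(+1)^11 = -1.
v=17: a=17^3·(≡2), b=17^4·(≡8) mod 17; (2|17)=+1, (8|17)=+1; (−1)^{3·4·8}·(+1)^4·(+1)^3 = +1.
v=∞: -24310 < 0 and -1430 < 0  ⇒  (a,b)_∞ = -1.
v=13: a=13^1·(≡8), b=13^1·(≡2) mod 13; (8|13)=-1, (2|13)=-1; (−1)^{1·1·6}·(-1)^1·(-1)^1 = +1.
v=29: a=29^0·(≡26), b=29^2·(≡7) mod 29; (26|29)=-1, (7|29)=+1; (−1)^{0·2·14}·(-1)^2·(+1)^0 = +1.
v=2: v_2(a)=1, v_2(b)=-17; units ≡ 5, 5 (mod 8); ε·ε+αω+βω = 0·0+1·1+-17·1 ≡ 0  ⇒  (a,b)_2 = +1.
v=19: a=19^-4·(≡15), b=19^-4·(≡10) mod 19; (15|19)=-1, (10|19)=-1; (−1)^{-4·-4·9}·(-1)^-4·(-1)^-4 = +1.
v=37: a=37^-2·(≡28), b=37^-4·(≡14) mod 37; (28|37)=+1, (14|37)=-1; (−1)^{-2·-4·18}·(+1)^-4·(-1)^-2 = +1.
|Ram(-24310, -1430)| = 2, even; anisotropic at {5, ∞}.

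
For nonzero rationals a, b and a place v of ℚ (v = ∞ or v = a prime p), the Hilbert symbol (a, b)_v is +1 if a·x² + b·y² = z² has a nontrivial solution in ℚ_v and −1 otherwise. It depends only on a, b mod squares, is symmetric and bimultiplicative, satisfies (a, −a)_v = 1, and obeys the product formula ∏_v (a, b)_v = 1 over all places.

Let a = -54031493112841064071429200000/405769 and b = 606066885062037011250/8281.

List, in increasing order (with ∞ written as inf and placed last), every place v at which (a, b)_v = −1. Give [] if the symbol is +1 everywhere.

(a, b) ≡ (-546530, 17138) mod (ℚ^×)²; places V = {2, 3, 5, 7, 11, 13, 19, 31, 41, 43, ∞}.
(a,b)_2: α=7, β=1; u≡7, v≡1 (mod 8); ε(u)ε(v)=1·0, αω(v)=7·0, βω(u)=1·0; sum ≡ 0  ⇒  +1.
(a,b)_7: α=-4, u≡1; β=-2, v≡1 (mod 7); (1|7)=+1, (1|7)=+1; sign (−1)^0·+1^-2·+1^-4 = +1.
(a,b)_41: α=1, u≡20; β=1, v≡10 (mod 41); (20|41)=+1, (10|41)=+1; sign (−1)^0·+1^1·+1^1 = +1.
(a,b)_19: α=4, u≡7; β=3, v≡5 (mod 19); (7|19)=+1, (5|19)=+1; sign (−1)^0·+1^3·+1^4 = +1.
(a,b)_31: α=3, u≡19; β=2, v≡30 (mod 31); (19|31)=+1, (30|31)=-1; sign (−1)^0·+1^2·-1^3 = -1.
(a,b)_11: α=4, u≡3; β=3, v≡8 (mod 11); (3|11)=+1, (8|11)=-1; sign (−1)^0·+1^3·-1^4 = +1.
(a,b)_43: α=3, u≡42; β=2, v≡10 (mod 43); (42|43)=-1, (10|43)=+1; sign (−1)^0·-1^2·+1^3 = +1.
(a,b)_5: α=5, u≡4; β=4, v≡3 (mod 5); (4|5)=+1, (3|5)=-1; sign (−1)^0·+1^4·-1^5 = -1.
(a,b)_∞: sgn(-546530)=−, sgn(17138)=+, so +1.
(a,b)_3: α=6, u≡1; β=6, v≡2 (mod 3); (1|3)=+1, (2|3)=-1; sign (−1)^0·+1^6·-1^6 = +1.
(a,b)_13: α=-2, u≡1; β=-2, v≡4 (mod 13); (1|13)=+1, (4|13)=+1; sign (−1)^0·+1^-2·+1^-2 = +1.
Ram(-546530, 17138) = {5, 31}; no ℚ_5-point on the conic.

[5, 31]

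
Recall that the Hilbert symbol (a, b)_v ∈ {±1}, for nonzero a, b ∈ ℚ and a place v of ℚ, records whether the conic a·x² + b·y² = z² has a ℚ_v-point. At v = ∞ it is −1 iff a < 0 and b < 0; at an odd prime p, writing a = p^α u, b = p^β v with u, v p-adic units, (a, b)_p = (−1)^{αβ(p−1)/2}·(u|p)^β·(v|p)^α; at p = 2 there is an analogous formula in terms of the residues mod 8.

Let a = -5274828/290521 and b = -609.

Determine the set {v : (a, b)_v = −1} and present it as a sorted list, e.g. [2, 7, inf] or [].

[29, inf]

Mod squares: a ≡ -3, b ≡ -609. Check v ∈ {∞, 2, 3, 7, 11, 13, 17, 29}.
v=29: a=29^0·(≡18), b=29^1·(≡8) mod 29; (18|29)=-1, (8|29)=-1; (−1)^{0·1·14}·(-1)^1·(-1)^0 = -1.
v=7: a=7^-4·(≡4), b=7^1·(≡4) mod 7; (4|7)=+1, (4|7)=+1; (−1)^{-4·1·3}·(+1)^1·(+1)^-4 = +1.
v=∞: -3 < 0 and -609 < 0  ⇒  (a,b)_∞ = -1.
v=11: a=11^-2·(≡8), b=11^0·(≡7) mod 11; (8|11)=-1, (7|11)=-1; (−1)^{-2·0·5}·(-1)^0·(-1)^-2 = +1.
v=13: a=13^2·(≡4), b=13^0·(≡2) mod 13; (4|13)=+1, (2|13)=-1; (−1)^{2·0·6}·(+1)^0·(-1)^2 = +1.
v=17: a=17^2·(≡5), b=17^0·(≡3) mod 17; (5|17)=-1, (3|17)=-1; (−1)^{2·0·8}·(-1)^0·(-1)^2 = +1.
v=2: v_2(a)=2, v_2(b)=0; units ≡ 5, 7 (mod 8); ε·ε+αω+βω = 0·1+2·0+0·1 ≡ 0  ⇒  (a,b)_2 = +1.
v=3: a=3^3·(≡2), b=3^1·(≡1) mod 3; (2|3)=-1, (1|3)=+1; (−1)^{3·1·1}·(-1)^1·(+1)^3 = +1.
|Ram(-3, -609)| = 2, even; anisotropic at {29, ∞}.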